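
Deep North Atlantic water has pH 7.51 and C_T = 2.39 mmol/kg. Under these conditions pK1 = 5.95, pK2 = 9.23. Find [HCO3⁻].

[HCO3⁻] = 2.28 mmol/kg

α₁ = 1 / (1 + [H⁺]/K1 + K2/[H⁺]) = 1 / (1 + 10^-1.56 + 10^-1.72)
   = 1 / (1 + 0.027542 + 0.019055) = 1/1.0466 = 0.9555
[HCO3⁻] = α₁ × DIC = 0.9555 × 2.39 = 2.28 mmol/kg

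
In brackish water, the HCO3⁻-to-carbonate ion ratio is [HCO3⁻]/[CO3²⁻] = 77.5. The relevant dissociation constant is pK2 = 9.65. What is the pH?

pH = 7.76

From K2 = [H⁺][CO3²⁻]/[HCO3⁻]:  pH = pK2 − log₁₀([HCO3⁻]/[CO3²⁻])
log₁₀(77.5) = +1.889
pH = 9.65 − (+1.889) = 7.76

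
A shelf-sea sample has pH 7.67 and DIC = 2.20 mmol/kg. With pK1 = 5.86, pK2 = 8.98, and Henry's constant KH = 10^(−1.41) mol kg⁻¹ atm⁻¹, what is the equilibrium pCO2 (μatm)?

α₀ = 1 / (1 + K1/[H⁺] + K1K2/[H⁺]²) = 1 / (1 + 10^+1.81 + 10^+0.50)
   = 1 / (1 + 64.565 + 3.1623) = 1/68.728 = 0.01455
[CO2*] = α₀ × DIC = 0.01455 × 2.20 = 0.03201 mmol/kg
pCO2 = [CO2*]/KH = 3.201×10^-5 / 3.890×10^-2 = 823 μatm

pCO2 = 823 μatm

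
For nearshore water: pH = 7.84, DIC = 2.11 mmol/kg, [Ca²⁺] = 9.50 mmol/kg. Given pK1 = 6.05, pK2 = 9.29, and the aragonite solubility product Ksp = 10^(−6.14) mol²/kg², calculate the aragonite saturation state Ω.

α₂ = 1 / (1 + [H⁺]/K2 + [H⁺]²/(K1K2)) = 1 / (1 + 10^+1.45 + 10^-0.34)
   = 1 / (1 + 28.184 + 0.45709) = 1/29.641 = 0.03374
[CO3²⁻] = α₂ × DIC = 0.03374 × 2.11 = 0.07119 mmol/kg
Ksp = 10^(−6.14) = 7.244×10^-7
Ω = [Ca²⁺][CO3²⁻]/Ksp = (9.50×10^-3)(7.119×10^-5) / 7.244×10^-7 = 0.934

Ω = 0.934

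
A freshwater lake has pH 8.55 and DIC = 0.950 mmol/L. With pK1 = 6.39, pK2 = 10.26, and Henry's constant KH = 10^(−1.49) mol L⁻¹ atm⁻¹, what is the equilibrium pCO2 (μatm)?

α₀ = 1 / (1 + K1/[H⁺] + K1K2/[H⁺]²) = 1 / (1 + 10^+2.16 + 10^+0.45)
   = 1 / (1 + 144.54 + 2.8184) = 1/148.36 = 0.006740
[CO2*] = α₀ × DIC = 0.006740 × 0.950 = 0.006403 mmol/L = 6.403 μmol/L
pCO2 = [CO2*]/KH = 6.403×10^-6 / 3.236×10^-2 = 198 μatm

pCO2 = 198 μatm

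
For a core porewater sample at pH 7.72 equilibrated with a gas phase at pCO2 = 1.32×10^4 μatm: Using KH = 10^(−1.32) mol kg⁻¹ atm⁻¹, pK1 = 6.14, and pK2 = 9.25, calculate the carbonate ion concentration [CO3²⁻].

[CO3²⁻] = 0.709 mmol/kg

[CO2*] = KH · pCO2 = 10^(−1.32) × 1.32×10^4×10^-6 = 6.318×10^-4 mol/kg
α₀ = 1/(1 + K1/[H⁺] + K1K2/[H⁺]²) = 1/(1 + 10^+1.58 + 10^+0.05) = 0.02491
DIC = [CO2*]/α₀ = 6.318×10^-4 / 0.02491 = 25.36 mmol/kg
[CO3²⁻] = α₂·DIC; α₂ = 0.02795, so [CO3²⁻] = 0.02795 × 25.36 = 0.709 mmol/kg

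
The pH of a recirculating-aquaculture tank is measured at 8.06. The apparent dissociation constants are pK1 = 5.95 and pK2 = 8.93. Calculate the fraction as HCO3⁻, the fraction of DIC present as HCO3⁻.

α₁ = 0.875

α₁ = 1 / (1 + [H⁺]/K1 + K2/[H⁺]) = 1 / (1 + 10^-2.11 + 10^-0.87)
   = 1 / (1 + 0.0077625 + 0.13490) = 1/1.1427 = 0.8752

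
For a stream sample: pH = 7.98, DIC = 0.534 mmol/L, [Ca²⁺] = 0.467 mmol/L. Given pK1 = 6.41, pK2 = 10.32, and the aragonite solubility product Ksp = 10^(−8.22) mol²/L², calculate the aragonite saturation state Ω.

α₂ = 1 / (1 + [H⁺]/K2 + [H⁺]²/(K1K2)) = 1 / (1 + 10^+2.34 + 10^+0.77)
   = 1 / (1 + 218.78 + 5.8884) = 1/225.66 = 0.004431
[CO3²⁻] = α₂ × DIC = 0.004431 × 0.534 = 0.002366 mmol/L = 2.366 μmol/L
Ksp = 10^(−8.22) = 6.026×10^-9
Ω = [Ca²⁺][CO3²⁻]/Ksp = (0.467×10^-3)(2.366×10^-6) / 6.026×10^-9 = 0.183

Ω = 0.183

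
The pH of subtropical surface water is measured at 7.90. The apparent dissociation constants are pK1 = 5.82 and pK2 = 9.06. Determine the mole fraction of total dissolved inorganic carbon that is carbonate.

α₂ = 0.0642

α₂ = 1 / (1 + [H⁺]/K2 + [H⁺]²/(K1K2)) = 1 / (1 + 10^+1.16 + 10^-0.92)
   = 1 / (1 + 14.454 + 0.12023) = 1/15.575 = 0.06421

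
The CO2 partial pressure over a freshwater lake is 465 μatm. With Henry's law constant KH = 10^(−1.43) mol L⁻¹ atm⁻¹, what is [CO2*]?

KH = 10^(−1.43) = 3.715×10^-2 mol L⁻¹ atm⁻¹
[CO2*] = KH · pCO2 = 3.715×10^-2 × 465×10^-6 atm = 1.73×10^-5 mol/L

[CO2*] = 17.3 μmol/L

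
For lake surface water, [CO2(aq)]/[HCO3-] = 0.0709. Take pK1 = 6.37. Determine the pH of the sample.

pH = 7.52

From K1 = [H⁺][HCO3-]/[CO2(aq)]:  pH = pK1 − log₁₀([CO2(aq)]/[HCO3-])
log₁₀(0.0709) = -1.149
pH = 6.37 − (-1.149) = 7.52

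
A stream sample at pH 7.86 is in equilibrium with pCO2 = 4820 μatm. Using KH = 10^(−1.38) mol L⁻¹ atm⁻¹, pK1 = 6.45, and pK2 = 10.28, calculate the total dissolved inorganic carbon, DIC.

DIC = 5.39 mmol/L

[CO2*] = KH · pCO2 = 10^(−1.38) × 4820×10^-6 = 2.009×10^-4 mol/L
α₀ = 1/(1 + K1/[H⁺] + K1K2/[H⁺]²) = 1/(1 + 10^+1.41 + 10^-1.01) = 0.03731
DIC = [CO2*]/α₀ = 2.009×10^-4 / 0.03731 = 5.39 mmol/L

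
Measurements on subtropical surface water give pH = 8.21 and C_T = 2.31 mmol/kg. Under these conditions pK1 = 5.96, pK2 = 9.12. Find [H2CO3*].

[CO2*] = 11.5 μmol/kg

α₀ = 1 / (1 + K1/[H⁺] + K1K2/[H⁺]²) = 1 / (1 + 10^+2.25 + 10^+1.34)
   = 1 / (1 + 177.83 + 21.878) = 1/200.71 = 0.004982
[CO2*] = α₀ × DIC = 0.004982 × 2.31 = 0.0115 mmol/kg = 11.5 μmol/kg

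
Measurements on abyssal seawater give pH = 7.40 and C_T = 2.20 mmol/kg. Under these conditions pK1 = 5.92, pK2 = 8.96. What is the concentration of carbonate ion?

[CO3²⁻] = 0.0571 mmol/kg

α₂ = 1 / (1 + [H⁺]/K2 + [H⁺]²/(K1K2)) = 1 / (1 + 10^+1.56 + 10^+0.08)
   = 1 / (1 + 36.308 + 1.2023) = 1/38.510 = 0.02597
[CO3²⁻] = α₂ × DIC = 0.02597 × 2.20 = 0.0571 mmol/kg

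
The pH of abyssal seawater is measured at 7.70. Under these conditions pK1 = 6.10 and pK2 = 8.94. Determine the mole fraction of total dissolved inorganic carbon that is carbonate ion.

α₂ = 0.0532

α₂ = 1 / (1 + [H⁺]/K2 + [H⁺]²/(K1K2)) = 1 / (1 + 10^+1.24 + 10^-0.36)
   = 1 / (1 + 17.378 + 0.43652) = 1/18.815 = 0.05315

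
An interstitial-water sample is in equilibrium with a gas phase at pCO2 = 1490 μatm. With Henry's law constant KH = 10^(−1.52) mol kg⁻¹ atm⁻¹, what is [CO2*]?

[CO2*] = 45.0 μmol/kg

KH = 10^(−1.52) = 3.020×10^-2 mol kg⁻¹ atm⁻¹
[CO2*] = KH · pCO2 = 3.020×10^-2 × 1490×10^-6 atm = 4.50×10^-5 mol/kg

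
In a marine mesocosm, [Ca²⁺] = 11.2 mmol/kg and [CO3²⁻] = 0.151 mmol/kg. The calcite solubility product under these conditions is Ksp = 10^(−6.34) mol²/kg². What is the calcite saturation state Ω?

Ω = 3.70

Ksp = 10^(−6.34) = 4.571×10^-7
Ω = [Ca²⁺][CO3²⁻]/Ksp = (11.2×10^-3)(0.151×10^-3) / 4.571×10^-7 = 3.70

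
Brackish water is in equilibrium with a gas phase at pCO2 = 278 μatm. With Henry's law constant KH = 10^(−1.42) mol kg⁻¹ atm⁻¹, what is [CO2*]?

KH = 10^(−1.42) = 3.802×10^-2 mol kg⁻¹ atm⁻¹
[CO2*] = KH · pCO2 = 3.802×10^-2 × 278×10^-6 atm = 1.06×10^-5 mol/kg

[CO2*] = 10.6 μmol/kg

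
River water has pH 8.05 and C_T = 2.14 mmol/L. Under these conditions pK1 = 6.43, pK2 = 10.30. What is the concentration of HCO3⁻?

[HCO3⁻] = 2.08 mmol/L

α₁ = 1 / (1 + [H⁺]/K1 + K2/[H⁺]) = 1 / (1 + 10^-1.62 + 10^-2.25)
   = 1 / (1 + 0.023988 + 0.0056234) = 1/1.0296 = 0.9712
[HCO3⁻] = α₁ × DIC = 0.9712 × 2.14 = 2.08 mmol/L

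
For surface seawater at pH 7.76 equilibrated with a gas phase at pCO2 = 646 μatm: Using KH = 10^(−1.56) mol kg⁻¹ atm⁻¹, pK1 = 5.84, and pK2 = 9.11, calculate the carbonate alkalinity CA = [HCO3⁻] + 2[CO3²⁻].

CA = 1.61 mmol/kg

[CO2*] = KH · pCO2 = 10^(−1.56) × 646×10^-6 = 1.779×10^-5 mol/kg
α₀ = 1/(1 + K1/[H⁺] + K1K2/[H⁺]²) = 1/(1 + 10^+1.92 + 10^+0.57) = 0.01138
DIC = [CO2*]/α₀ = 1.779×10^-5 / 0.01138 = 1.564 mmol/kg
CA = (α₁ + 2α₂)·DIC = (0.9464 + 2×0.04227) × 1.564 = 1.61 mmol/kg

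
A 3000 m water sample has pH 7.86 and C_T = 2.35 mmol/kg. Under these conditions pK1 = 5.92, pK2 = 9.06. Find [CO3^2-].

[CO3²⁻] = 0.138 mmol/kg

α₂ = 1 / (1 + [H⁺]/K2 + [H⁺]²/(K1K2)) = 1 / (1 + 10^+1.20 + 10^-0.74)
   = 1 / (1 + 15.849 + 0.18197) = 1/17.031 = 0.05872
[CO3²⁻] = α₂ × DIC = 0.05872 × 2.35 = 0.138 mmol/kg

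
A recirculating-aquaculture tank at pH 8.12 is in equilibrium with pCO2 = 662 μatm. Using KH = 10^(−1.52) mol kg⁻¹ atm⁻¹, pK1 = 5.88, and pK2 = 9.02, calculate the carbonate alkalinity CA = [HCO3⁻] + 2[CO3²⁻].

[CO2*] = KH · pCO2 = 10^(−1.52) × 662×10^-6 = 1.999×10^-5 mol/kg
α₀ = 1/(1 + K1/[H⁺] + K1K2/[H⁺]²) = 1/(1 + 10^+2.24 + 10^+1.34) = 0.005085
DIC = [CO2*]/α₀ = 1.999×10^-5 / 0.005085 = 3.932 mmol/kg
CA = (α₁ + 2α₂)·DIC = (0.8837 + 2×0.1112) × 3.932 = 4.35 mmol/kg

CA = 4.35 mmol/kg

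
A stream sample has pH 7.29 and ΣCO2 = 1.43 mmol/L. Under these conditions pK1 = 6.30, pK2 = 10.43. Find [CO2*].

α₀ = 1 / (1 + K1/[H⁺] + K1K2/[H⁺]²) = 1 / (1 + 10^+0.99 + 10^-2.15)
   = 1 / (1 + 9.7724 + 0.0070795) = 1/10.779 = 0.09277
[CO2*] = α₀ × DIC = 0.09277 × 1.43 = 0.133 mmol/L

[CO2*] = 0.133 mmol/L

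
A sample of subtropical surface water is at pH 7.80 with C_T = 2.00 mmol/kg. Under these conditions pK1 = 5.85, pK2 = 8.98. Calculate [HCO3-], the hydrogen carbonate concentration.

α₁ = 1 / (1 + [H⁺]/K1 + K2/[H⁺]) = 1 / (1 + 10^-1.95 + 10^-1.18)
   = 1 / (1 + 0.011220 + 0.066069) = 1/1.0773 = 0.9283
[HCO3⁻] = α₁ × DIC = 0.9283 × 2.00 = 1.86 mmol/kg

[HCO3⁻] = 1.86 mmol/kg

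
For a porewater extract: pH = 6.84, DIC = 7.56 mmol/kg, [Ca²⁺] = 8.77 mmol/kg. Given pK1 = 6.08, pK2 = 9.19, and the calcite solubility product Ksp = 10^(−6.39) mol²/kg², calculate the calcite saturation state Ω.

α₂ = 1 / (1 + [H⁺]/K2 + [H⁺]²/(K1K2)) = 1 / (1 + 10^+2.35 + 10^+1.59)
   = 1 / (1 + 223.87 + 38.905) = 1/263.78 = 0.003791
[CO3²⁻] = α₂ × DIC = 0.003791 × 7.56 = 0.02866 mmol/kg
Ksp = 10^(−6.39) = 4.074×10^-7
Ω = [Ca²⁺][CO3²⁻]/Ksp = (8.77×10^-3)(2.866×10^-5) / 4.074×10^-7 = 0.617

Ω = 0.617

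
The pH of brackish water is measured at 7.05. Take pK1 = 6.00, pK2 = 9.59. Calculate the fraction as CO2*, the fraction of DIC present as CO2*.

α₀ = 1 / (1 + K1/[H⁺] + K1K2/[H⁺]²) = 1 / (1 + 10^+1.05 + 10^-1.49)
   = 1 / (1 + 11.220 + 0.032359) = 1/12.253 = 0.08162

α₀ = 0.0816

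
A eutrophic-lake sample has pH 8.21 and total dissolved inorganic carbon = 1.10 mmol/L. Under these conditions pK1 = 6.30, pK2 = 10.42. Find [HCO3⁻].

[HCO3⁻] = 1.08 mmol/L

α₁ = 1 / (1 + [H⁺]/K1 + K2/[H⁺]) = 1 / (1 + 10^-1.91 + 10^-2.21)
   = 1 / (1 + 0.012303 + 0.0061660) = 1/1.0185 = 0.9819
[HCO3⁻] = α₁ × DIC = 0.9819 × 1.10 = 1.08 mmol/L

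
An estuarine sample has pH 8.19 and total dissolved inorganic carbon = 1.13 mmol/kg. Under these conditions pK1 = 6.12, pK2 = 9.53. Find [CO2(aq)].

α₀ = 1 / (1 + K1/[H⁺] + K1K2/[H⁺]²) = 1 / (1 + 10^+2.07 + 10^+0.73)
   = 1 / (1 + 117.49 + 5.3703) = 1/123.86 = 0.008074
[CO2*] = α₀ × DIC = 0.008074 × 1.13 = 0.00912 mmol/kg = 9.12 μmol/kg

[CO2*] = 9.12 μmol/kg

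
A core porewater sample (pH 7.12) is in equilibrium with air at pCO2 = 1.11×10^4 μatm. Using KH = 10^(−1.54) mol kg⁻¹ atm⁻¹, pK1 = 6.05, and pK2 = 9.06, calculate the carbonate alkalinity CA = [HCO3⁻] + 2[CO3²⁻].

CA = 3.85 mmol/kg

[CO2*] = KH · pCO2 = 10^(−1.54) × 1.11×10^4×10^-6 = 3.201×10^-4 mol/kg
α₀ = 1/(1 + K1/[H⁺] + K1K2/[H⁺]²) = 1/(1 + 10^+1.07 + 10^-0.87) = 0.07762
DIC = [CO2*]/α₀ = 3.201×10^-4 / 0.07762 = 4.124 mmol/kg
CA = (α₁ + 2α₂)·DIC = (0.9119 + 2×0.01047) × 4.124 = 3.85 mmol/kg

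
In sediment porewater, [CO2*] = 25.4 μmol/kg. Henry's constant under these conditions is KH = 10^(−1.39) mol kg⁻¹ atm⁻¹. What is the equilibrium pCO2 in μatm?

pCO2 = 623 μatm

KH = 10^(−1.39) = 4.074×10^-2 mol kg⁻¹ atm⁻¹
pCO2 = [CO2*]/KH = 25.4×10^-6 / 4.074×10^-2 = 6.23×10^-4 atm = 623 μatm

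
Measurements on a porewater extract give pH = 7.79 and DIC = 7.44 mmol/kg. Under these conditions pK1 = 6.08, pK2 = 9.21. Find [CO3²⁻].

α₂ = 1 / (1 + [H⁺]/K2 + [H⁺]²/(K1K2)) = 1 / (1 + 10^+1.42 + 10^-0.29)
   = 1 / (1 + 26.303 + 0.51286) = 1/27.816 = 0.03595
[CO3²⁻] = α₂ × DIC = 0.03595 × 7.44 = 0.267 mmol/kg

[CO3²⁻] = 0.267 mmol/kg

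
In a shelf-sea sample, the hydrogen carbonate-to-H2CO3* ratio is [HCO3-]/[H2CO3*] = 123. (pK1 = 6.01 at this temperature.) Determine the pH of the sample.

From K1 = [H⁺][HCO3-]/[H2CO3*]:  pH = pK1 + log₁₀([HCO3-]/[H2CO3*])
log₁₀(123) = +2.090
pH = 6.01 + (+2.090) = 8.10

pH = 8.10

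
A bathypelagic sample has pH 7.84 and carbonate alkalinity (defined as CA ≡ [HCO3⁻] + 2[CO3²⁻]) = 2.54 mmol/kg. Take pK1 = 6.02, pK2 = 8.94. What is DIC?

CA = [HCO3⁻] + 2[CO3²⁻] = (α₁ + 2α₂)·DIC
At pH 7.84: [H⁺]/K1 = 10^-1.82 = 0.015136, K2/[H⁺] = 10^-1.10 = 0.079433
α₁ = 1/(1 + 0.015136 + 0.079433) = 1/1.0946 = 0.9136; α₂ = α₁·K2/[H⁺] = 0.07257
α₁ + 2α₂ = 1.0587
DIC = CA / (α₁ + 2α₂) = 2.54 / 1.0587 = 2.40 mmol/kg

DIC = 2.40 mmol/kg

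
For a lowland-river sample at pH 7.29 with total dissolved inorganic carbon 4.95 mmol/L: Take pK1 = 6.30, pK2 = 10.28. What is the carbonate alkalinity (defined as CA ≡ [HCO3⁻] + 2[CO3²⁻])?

CA = [HCO3⁻] + 2[CO3²⁻] = (α₁ + 2α₂)·DIC
At pH 7.29: [H⁺]/K1 = 10^-0.99 = 0.10233, K2/[H⁺] = 10^-2.99 = 0.0010233
α₁ = 1/(1 + 0.10233 + 0.0010233) = 1/1.1034 = 0.9063; α₂ = α₁·K2/[H⁺] = 0.0009274
α₁ + 2α₂ = 0.9082
CA = 0.9082 × 4.95 = 4.50 mmol/L

CA = 4.50 mmol/L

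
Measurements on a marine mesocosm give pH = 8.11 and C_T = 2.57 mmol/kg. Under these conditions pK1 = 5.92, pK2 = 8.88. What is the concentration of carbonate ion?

α₂ = 1 / (1 + [H⁺]/K2 + [H⁺]²/(K1K2)) = 1 / (1 + 10^+0.77 + 10^-1.42)
   = 1 / (1 + 5.8884 + 0.038019) = 1/6.9265 = 0.1444
[CO3²⁻] = α₂ × DIC = 0.1444 × 2.57 = 0.371 mmol/kg

[CO3²⁻] = 0.371 mmol/kg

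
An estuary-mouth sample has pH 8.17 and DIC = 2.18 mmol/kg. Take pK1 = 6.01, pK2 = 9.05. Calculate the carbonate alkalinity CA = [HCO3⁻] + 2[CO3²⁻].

CA = 2.42 mmol/kg

CA = [HCO3⁻] + 2[CO3²⁻] = (α₁ + 2α₂)·DIC
At pH 8.17: [H⁺]/K1 = 10^-2.16 = 0.0069183, K2/[H⁺] = 10^-0.88 = 0.13183
α₁ = 1/(1 + 0.0069183 + 0.13183) = 1/1.1387 = 0.8782; α₂ = α₁·K2/[H⁺] = 0.1158
α₁ + 2α₂ = 1.1097
CA = 1.1097 × 2.18 = 2.42 mmol/kg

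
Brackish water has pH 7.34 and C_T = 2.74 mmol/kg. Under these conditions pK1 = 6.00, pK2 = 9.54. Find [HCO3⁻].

α₁ = 1 / (1 + [H⁺]/K1 + K2/[H⁺]) = 1 / (1 + 10^-1.34 + 10^-2.20)
   = 1 / (1 + 0.045709 + 0.0063096) = 1/1.0520 = 0.9506
[HCO3⁻] = α₁ × DIC = 0.9506 × 2.74 = 2.60 mmol/kg

[HCO3⁻] = 2.60 mmol/kg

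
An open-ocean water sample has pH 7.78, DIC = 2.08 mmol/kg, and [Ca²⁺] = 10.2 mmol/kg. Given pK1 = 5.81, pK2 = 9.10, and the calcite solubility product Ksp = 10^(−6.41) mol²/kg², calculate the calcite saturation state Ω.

α₂ = 1 / (1 + [H⁺]/K2 + [H⁺]²/(K1K2)) = 1 / (1 + 10^+1.32 + 10^-0.65)
   = 1 / (1 + 20.893 + 0.22387) = 1/22.117 = 0.04521
[CO3²⁻] = α₂ × DIC = 0.04521 × 2.08 = 0.09405 mmol/kg
Ksp = 10^(−6.41) = 3.890×10^-7
Ω = [Ca²⁺][CO3²⁻]/Ksp = (10.2×10^-3)(9.405×10^-5) / 3.890×10^-7 = 2.47

Ω = 2.47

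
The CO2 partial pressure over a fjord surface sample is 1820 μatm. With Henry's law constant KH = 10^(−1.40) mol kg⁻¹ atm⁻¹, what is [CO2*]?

KH = 10^(−1.40) = 3.981×10^-2 mol kg⁻¹ atm⁻¹
[CO2*] = KH · pCO2 = 3.981×10^-2 × 1820×10^-6 atm = 7.25×10^-5 mol/kg

[CO2*] = 72.5 μmol/kg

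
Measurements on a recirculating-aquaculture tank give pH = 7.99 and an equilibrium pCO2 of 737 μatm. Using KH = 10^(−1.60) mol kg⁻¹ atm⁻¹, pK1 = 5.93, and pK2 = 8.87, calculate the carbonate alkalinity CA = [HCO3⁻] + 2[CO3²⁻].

CA = 2.69 mmol/kg

[CO2*] = KH · pCO2 = 10^(−1.60) × 737×10^-6 = 1.851×10^-5 mol/kg
α₀ = 1/(1 + K1/[H⁺] + K1K2/[H⁺]²) = 1/(1 + 10^+2.06 + 10^+1.18) = 0.007636
DIC = [CO2*]/α₀ = 1.851×10^-5 / 0.007636 = 2.424 mmol/kg
CA = (α₁ + 2α₂)·DIC = (0.8768 + 2×0.1156) × 2.424 = 2.69 mmol/kg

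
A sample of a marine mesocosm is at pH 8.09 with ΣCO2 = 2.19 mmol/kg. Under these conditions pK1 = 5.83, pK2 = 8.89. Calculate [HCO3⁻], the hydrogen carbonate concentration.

α₁ = 1 / (1 + [H⁺]/K1 + K2/[H⁺]) = 1 / (1 + 10^-2.26 + 10^-0.80)
   = 1 / (1 + 0.0054954 + 0.15849) = 1/1.1640 = 0.8591
[HCO3⁻] = α₁ × DIC = 0.8591 × 2.19 = 1.88 mmol/kg

[HCO3⁻] = 1.88 mmol/kg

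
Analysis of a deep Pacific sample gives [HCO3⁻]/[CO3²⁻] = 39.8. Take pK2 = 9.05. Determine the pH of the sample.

pH = 7.45

From K2 = [H⁺][CO3²⁻]/[HCO3⁻]:  pH = pK2 − log₁₀([HCO3⁻]/[CO3²⁻])
log₁₀(39.8) = +1.600
pH = 9.05 − (+1.600) = 7.45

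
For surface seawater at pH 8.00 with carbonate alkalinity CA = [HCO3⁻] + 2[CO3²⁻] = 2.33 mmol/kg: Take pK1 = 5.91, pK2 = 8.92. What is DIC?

CA = [HCO3⁻] + 2[CO3²⁻] = (α₁ + 2α₂)·DIC
At pH 8.00: [H⁺]/K1 = 10^-2.09 = 0.0081283, K2/[H⁺] = 10^-0.92 = 0.12023
α₁ = 1/(1 + 0.0081283 + 0.12023) = 1/1.1284 = 0.8862; α₂ = α₁·K2/[H⁺] = 0.1066
α₁ + 2α₂ = 1.0993
DIC = CA / (α₁ + 2α₂) = 2.33 / 1.0993 = 2.12 mmol/kg

DIC = 2.12 mmol/kg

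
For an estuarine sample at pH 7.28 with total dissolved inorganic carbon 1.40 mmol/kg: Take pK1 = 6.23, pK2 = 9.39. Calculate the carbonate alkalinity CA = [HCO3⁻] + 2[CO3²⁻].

CA = [HCO3⁻] + 2[CO3²⁻] = (α₁ + 2α₂)·DIC
At pH 7.28: [H⁺]/K1 = 10^-1.05 = 0.089125, K2/[H⁺] = 10^-2.11 = 0.0077625
α₁ = 1/(1 + 0.089125 + 0.0077625) = 1/1.0969 = 0.9117; α₂ = α₁·K2/[H⁺] = 0.007077
α₁ + 2α₂ = 0.9258
CA = 0.9258 × 1.40 = 1.30 mmol/kg

CA = 1.30 mmol/kg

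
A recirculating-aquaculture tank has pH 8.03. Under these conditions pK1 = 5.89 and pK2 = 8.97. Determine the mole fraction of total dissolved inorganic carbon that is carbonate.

α₂ = 1 / (1 + [H⁺]/K2 + [H⁺]²/(K1K2)) = 1 / (1 + 10^+0.94 + 10^-1.20)
   = 1 / (1 + 8.7096 + 0.063096) = 1/9.7727 = 0.1023

α₂ = 0.102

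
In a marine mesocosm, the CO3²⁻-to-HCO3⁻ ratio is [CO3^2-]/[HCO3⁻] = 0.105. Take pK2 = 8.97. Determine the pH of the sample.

pH = 7.99

From K2 = [H⁺][CO3^2-]/[HCO3⁻]:  pH = pK2 + log₁₀([CO3^2-]/[HCO3⁻])
log₁₀(0.105) = -0.979
pH = 8.97 + (-0.979) = 7.99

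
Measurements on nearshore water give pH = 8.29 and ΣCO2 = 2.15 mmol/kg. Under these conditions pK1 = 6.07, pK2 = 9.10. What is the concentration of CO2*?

[CO2*] = 11.2 μmol/kg

α₀ = 1 / (1 + K1/[H⁺] + K1K2/[H⁺]²) = 1 / (1 + 10^+2.22 + 10^+1.41)
   = 1 / (1 + 165.96 + 25.704) = 1/192.66 = 0.005190
[CO2*] = α₀ × DIC = 0.005190 × 2.15 = 0.0112 mmol/kg = 11.2 μmol/kg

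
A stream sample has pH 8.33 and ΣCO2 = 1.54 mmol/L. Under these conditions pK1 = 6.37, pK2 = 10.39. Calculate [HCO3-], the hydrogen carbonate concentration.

α₁ = 1 / (1 + [H⁺]/K1 + K2/[H⁺]) = 1 / (1 + 10^-1.96 + 10^-2.06)
   = 1 / (1 + 0.010965 + 0.0087096) = 1/1.0197 = 0.9807
[HCO3⁻] = α₁ × DIC = 0.9807 × 1.54 = 1.51 mmol/L

[HCO3⁻] = 1.51 mmol/L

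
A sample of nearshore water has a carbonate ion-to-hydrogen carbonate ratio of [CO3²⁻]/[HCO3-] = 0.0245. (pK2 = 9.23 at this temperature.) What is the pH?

pH = 7.62

From K2 = [H⁺][CO3²⁻]/[HCO3-]:  pH = pK2 + log₁₀([CO3²⁻]/[HCO3-])
log₁₀(0.0245) = -1.611
pH = 9.23 + (-1.611) = 7.62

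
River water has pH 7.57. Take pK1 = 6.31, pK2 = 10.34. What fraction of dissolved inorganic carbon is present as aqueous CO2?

α₀ = 1 / (1 + K1/[H⁺] + K1K2/[H⁺]²) = 1 / (1 + 10^+1.26 + 10^-1.51)
   = 1 / (1 + 18.197 + 0.030903) = 1/19.228 = 0.05201

α₀ = 0.0520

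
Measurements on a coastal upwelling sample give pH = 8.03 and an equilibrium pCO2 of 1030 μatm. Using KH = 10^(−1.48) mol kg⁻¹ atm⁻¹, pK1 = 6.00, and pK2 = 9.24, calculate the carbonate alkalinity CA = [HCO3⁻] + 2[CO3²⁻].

[CO2*] = KH · pCO2 = 10^(−1.48) × 1030×10^-6 = 3.411×10^-5 mol/kg
α₀ = 1/(1 + K1/[H⁺] + K1K2/[H⁺]²) = 1/(1 + 10^+2.03 + 10^+0.82) = 0.008714
DIC = [CO2*]/α₀ = 3.411×10^-5 / 0.008714 = 3.914 mmol/kg
CA = (α₁ + 2α₂)·DIC = (0.9337 + 2×0.05757) × 3.914 = 4.11 mmol/kg

CA = 4.11 mmol/kg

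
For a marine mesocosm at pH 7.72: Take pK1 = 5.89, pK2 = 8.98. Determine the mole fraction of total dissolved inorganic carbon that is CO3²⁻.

α₂ = 1 / (1 + [H⁺]/K2 + [H⁺]²/(K1K2)) = 1 / (1 + 10^+1.26 + 10^-0.57)
   = 1 / (1 + 18.197 + 0.26915) = 1/19.466 = 0.05137

α₂ = 0.0514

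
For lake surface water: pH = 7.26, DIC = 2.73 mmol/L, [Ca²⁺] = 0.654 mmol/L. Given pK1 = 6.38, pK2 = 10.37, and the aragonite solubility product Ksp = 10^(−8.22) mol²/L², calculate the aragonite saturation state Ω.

Ω = 0.203

α₂ = 1 / (1 + [H⁺]/K2 + [H⁺]²/(K1K2)) = 1 / (1 + 10^+3.11 + 10^+2.23)
   = 1 / (1 + 1288.2 + 169.82) = 1/1459.1 = 0.0006854
[CO3²⁻] = α₂ × DIC = 0.0006854 × 2.73 = 0.001871 mmol/L = 1.871 μmol/L
Ksp = 10^(−8.22) = 6.026×10^-9
Ω = [Ca²⁺][CO3²⁻]/Ksp = (0.654×10^-3)(1.871×10^-6) / 6.026×10^-9 = 0.203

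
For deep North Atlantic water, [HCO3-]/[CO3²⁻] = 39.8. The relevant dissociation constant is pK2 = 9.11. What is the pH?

pH = 7.51

From K2 = [H⁺][CO3²⁻]/[HCO3-]:  pH = pK2 − log₁₀([HCO3-]/[CO3²⁻])
log₁₀(39.8) = +1.600
pH = 9.11 − (+1.600) = 7.51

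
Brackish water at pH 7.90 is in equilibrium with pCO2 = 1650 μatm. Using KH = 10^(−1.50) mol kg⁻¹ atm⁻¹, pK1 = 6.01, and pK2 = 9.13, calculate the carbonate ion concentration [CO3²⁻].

[CO3²⁻] = 0.238 mmol/kg

[CO2*] = KH · pCO2 = 10^(−1.50) × 1650×10^-6 = 5.218×10^-5 mol/kg
α₀ = 1/(1 + K1/[H⁺] + K1K2/[H⁺]²) = 1/(1 + 10^+1.89 + 10^+0.66) = 0.01202
DIC = [CO2*]/α₀ = 5.218×10^-5 / 0.01202 = 4.341 mmol/kg
[CO3²⁻] = α₂·DIC; α₂ = 0.05494, so [CO3²⁻] = 0.05494 × 4.341 = 0.238 mmol/kg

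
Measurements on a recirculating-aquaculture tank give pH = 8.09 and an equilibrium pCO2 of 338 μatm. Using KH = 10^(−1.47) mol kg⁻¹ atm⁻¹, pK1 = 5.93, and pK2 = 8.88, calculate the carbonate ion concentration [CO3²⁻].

[CO2*] = KH · pCO2 = 10^(−1.47) × 338×10^-6 = 1.145×10^-5 mol/kg
α₀ = 1/(1 + K1/[H⁺] + K1K2/[H⁺]²) = 1/(1 + 10^+2.16 + 10^+1.37) = 0.005918
DIC = [CO2*]/α₀ = 1.145×10^-5 / 0.005918 = 1.935 mmol/kg
[CO3²⁻] = α₂·DIC; α₂ = 0.1387, so [CO3²⁻] = 0.1387 × 1.935 = 0.268 mmol/kg

[CO3²⁻] = 0.268 mmol/kg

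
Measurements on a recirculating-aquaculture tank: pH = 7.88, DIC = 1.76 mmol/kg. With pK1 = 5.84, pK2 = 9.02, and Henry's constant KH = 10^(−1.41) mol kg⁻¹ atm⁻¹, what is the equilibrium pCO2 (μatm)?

pCO2 = 381 μatm

α₀ = 1 / (1 + K1/[H⁺] + K1K2/[H⁺]²) = 1 / (1 + 10^+2.04 + 10^+0.90)
   = 1 / (1 + 109.65 + 7.9433) = 1/118.59 = 0.008432
[CO2*] = α₀ × DIC = 0.008432 × 1.76 = 0.01484 mmol/kg = 14.84 μmol/kg
pCO2 = [CO2*]/KH = 1.484×10^-5 / 3.890×10^-2 = 381 μatm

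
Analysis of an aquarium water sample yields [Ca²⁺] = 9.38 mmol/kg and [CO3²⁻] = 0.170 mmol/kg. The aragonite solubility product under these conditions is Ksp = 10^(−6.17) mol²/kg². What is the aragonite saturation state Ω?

Ksp = 10^(−6.17) = 6.761×10^-7
Ω = [Ca²⁺][CO3²⁻]/Ksp = (9.38×10^-3)(0.170×10^-3) / 6.761×10^-7 = 2.36

Ω = 2.36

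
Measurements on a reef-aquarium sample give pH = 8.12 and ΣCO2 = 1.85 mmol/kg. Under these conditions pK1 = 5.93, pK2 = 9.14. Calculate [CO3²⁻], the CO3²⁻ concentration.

α₂ = 1 / (1 + [H⁺]/K2 + [H⁺]²/(K1K2)) = 1 / (1 + 10^+1.02 + 10^-1.17)
   = 1 / (1 + 10.471 + 0.067608) = 1/11.539 = 0.08666
[CO3²⁻] = α₂ × DIC = 0.08666 × 1.85 = 0.160 mmol/kg

[CO3²⁻] = 0.160 mmol/kg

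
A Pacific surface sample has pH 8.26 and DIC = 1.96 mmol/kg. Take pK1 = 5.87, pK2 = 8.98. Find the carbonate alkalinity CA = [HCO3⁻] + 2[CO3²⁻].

CA = [HCO3⁻] + 2[CO3²⁻] = (α₁ + 2α₂)·DIC
At pH 8.26: [H⁺]/K1 = 10^-2.39 = 0.0040738, K2/[H⁺] = 10^-0.72 = 0.19055
α₁ = 1/(1 + 0.0040738 + 0.19055) = 1/1.1946 = 0.8371; α₂ = α₁·K2/[H⁺] = 0.1595
α₁ + 2α₂ = 1.1561
CA = 1.1561 × 1.96 = 2.27 mmol/kg

CA = 2.27 mmol/kg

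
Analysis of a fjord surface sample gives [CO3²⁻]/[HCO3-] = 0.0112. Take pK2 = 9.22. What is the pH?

From K2 = [H⁺][CO3²⁻]/[HCO3-]:  pH = pK2 + log₁₀([CO3²⁻]/[HCO3-])
log₁₀(0.0112) = -1.951
pH = 9.22 + (-1.951) = 7.27

pH = 7.27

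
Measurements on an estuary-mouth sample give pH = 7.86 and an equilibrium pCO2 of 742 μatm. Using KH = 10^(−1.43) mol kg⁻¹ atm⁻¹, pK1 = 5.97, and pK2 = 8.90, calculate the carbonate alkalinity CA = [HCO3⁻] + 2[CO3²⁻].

[CO2*] = KH · pCO2 = 10^(−1.43) × 742×10^-6 = 2.757×10^-5 mol/kg
α₀ = 1/(1 + K1/[H⁺] + K1K2/[H⁺]²) = 1/(1 + 10^+1.89 + 10^+0.85) = 0.01167
DIC = [CO2*]/α₀ = 2.757×10^-5 / 0.01167 = 2.363 mmol/kg
CA = (α₁ + 2α₂)·DIC = (0.9057 + 2×0.08260) × 2.363 = 2.53 mmol/kg

CA = 2.53 mmol/kg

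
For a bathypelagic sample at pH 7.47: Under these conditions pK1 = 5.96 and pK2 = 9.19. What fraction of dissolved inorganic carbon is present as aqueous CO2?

α₀ = 1 / (1 + K1/[H⁺] + K1K2/[H⁺]²) = 1 / (1 + 10^+1.51 + 10^-0.21)
   = 1 / (1 + 32.359 + 0.61660) = 1/33.976 = 0.02943

α₀ = 0.0294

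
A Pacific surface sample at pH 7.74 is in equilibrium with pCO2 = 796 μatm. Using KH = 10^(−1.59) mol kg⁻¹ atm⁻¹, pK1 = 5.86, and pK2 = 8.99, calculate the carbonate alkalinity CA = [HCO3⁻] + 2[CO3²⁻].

[CO2*] = KH · pCO2 = 10^(−1.59) × 796×10^-6 = 2.046×10^-5 mol/kg
α₀ = 1/(1 + K1/[H⁺] + K1K2/[H⁺]²) = 1/(1 + 10^+1.88 + 10^+0.63) = 0.01233
DIC = [CO2*]/α₀ = 2.046×10^-5 / 0.01233 = 1.660 mmol/kg
CA = (α₁ + 2α₂)·DIC = (0.9351 + 2×0.05258) × 1.660 = 1.73 mmol/kg

CA = 1.73 mmol/kg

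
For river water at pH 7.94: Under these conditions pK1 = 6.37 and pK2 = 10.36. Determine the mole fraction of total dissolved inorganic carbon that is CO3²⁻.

α₂ = 1 / (1 + [H⁺]/K2 + [H⁺]²/(K1K2)) = 1 / (1 + 10^+2.42 + 10^+0.85)
   = 1 / (1 + 263.03 + 7.0795) = 1/271.11 = 0.003689

α₂ = 0.00369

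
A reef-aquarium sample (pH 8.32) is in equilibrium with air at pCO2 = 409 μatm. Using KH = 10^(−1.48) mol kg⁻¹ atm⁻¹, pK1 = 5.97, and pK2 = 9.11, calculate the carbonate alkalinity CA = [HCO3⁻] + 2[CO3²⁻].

CA = 4.02 mmol/kg

[CO2*] = KH · pCO2 = 10^(−1.48) × 409×10^-6 = 1.354×10^-5 mol/kg
α₀ = 1/(1 + K1/[H⁺] + K1K2/[H⁺]²) = 1/(1 + 10^+2.35 + 10^+1.56) = 0.003829
DIC = [CO2*]/α₀ = 1.354×10^-5 / 0.003829 = 3.537 mmol/kg
CA = (α₁ + 2α₂)·DIC = (0.8572 + 2×0.1390) × 3.537 = 4.02 mmol/kg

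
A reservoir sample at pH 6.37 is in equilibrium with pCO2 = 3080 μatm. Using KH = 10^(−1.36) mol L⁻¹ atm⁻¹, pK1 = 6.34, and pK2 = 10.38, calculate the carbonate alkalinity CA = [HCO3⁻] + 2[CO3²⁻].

[CO2*] = KH · pCO2 = 10^(−1.36) × 3080×10^-6 = 1.344×10^-4 mol/L
α₀ = 1/(1 + K1/[H⁺] + K1K2/[H⁺]²) = 1/(1 + 10^+0.03 + 10^-3.98) = 0.4827
DIC = [CO2*]/α₀ = 1.344×10^-4 / 0.4827 = 0.2785 mmol/L
CA = (α₁ + 2α₂)·DIC = (0.5172 + 2×5.055×10^-5) × 0.2785 = 0.144 mmol/L

CA = 0.144 mmol/L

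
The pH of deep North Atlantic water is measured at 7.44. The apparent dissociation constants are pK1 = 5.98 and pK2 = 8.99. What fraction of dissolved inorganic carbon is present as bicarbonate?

α₁ = 1 / (1 + [H⁺]/K1 + K2/[H⁺]) = 1 / (1 + 10^-1.46 + 10^-1.55)
   = 1 / (1 + 0.034674 + 0.028184) = 1/1.0629 = 0.9409

α₁ = 0.941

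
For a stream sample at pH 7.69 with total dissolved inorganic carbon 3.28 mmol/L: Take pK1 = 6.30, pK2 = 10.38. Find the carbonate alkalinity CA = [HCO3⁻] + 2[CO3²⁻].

CA = 3.16 mmol/L

CA = [HCO3⁻] + 2[CO3²⁻] = (α₁ + 2α₂)·DIC
At pH 7.69: [H⁺]/K1 = 10^-1.39 = 0.040738, K2/[H⁺] = 10^-2.69 = 0.0020417
α₁ = 1/(1 + 0.040738 + 0.0020417) = 1/1.0428 = 0.9590; α₂ = α₁·K2/[H⁺] = 0.001958
α₁ + 2α₂ = 0.9629
CA = 0.9629 × 3.28 = 3.16 mmol/L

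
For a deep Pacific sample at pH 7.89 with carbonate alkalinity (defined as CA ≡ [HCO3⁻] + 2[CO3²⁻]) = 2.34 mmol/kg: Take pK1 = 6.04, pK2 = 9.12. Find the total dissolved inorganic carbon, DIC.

DIC = 2.25 mmol/kg

CA = [HCO3⁻] + 2[CO3²⁻] = (α₁ + 2α₂)·DIC
At pH 7.89: [H⁺]/K1 = 10^-1.85 = 0.014125, K2/[H⁺] = 10^-1.23 = 0.058884
α₁ = 1/(1 + 0.014125 + 0.058884) = 1/1.0730 = 0.9320; α₂ = α₁·K2/[H⁺] = 0.05488
α₁ + 2α₂ = 1.0417
DIC = CA / (α₁ + 2α₂) = 2.34 / 1.0417 = 2.25 mmol/kg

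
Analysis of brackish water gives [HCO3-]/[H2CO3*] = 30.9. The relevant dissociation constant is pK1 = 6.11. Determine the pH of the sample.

pH = 7.60

From K1 = [H⁺][HCO3-]/[H2CO3*]:  pH = pK1 + log₁₀([HCO3-]/[H2CO3*])
log₁₀(30.9) = +1.490
pH = 6.11 + (+1.490) = 7.60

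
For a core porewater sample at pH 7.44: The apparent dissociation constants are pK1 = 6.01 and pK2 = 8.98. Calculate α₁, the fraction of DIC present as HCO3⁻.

α₁ = 1 / (1 + [H⁺]/K1 + K2/[H⁺]) = 1 / (1 + 10^-1.43 + 10^-1.54)
   = 1 / (1 + 0.037154 + 0.028840) = 1/1.0660 = 0.9381

α₁ = 0.938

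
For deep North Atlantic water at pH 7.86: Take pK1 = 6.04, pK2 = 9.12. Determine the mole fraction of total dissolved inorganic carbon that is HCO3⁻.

α₁ = 0.935

α₁ = 1 / (1 + [H⁺]/K1 + K2/[H⁺]) = 1 / (1 + 10^-1.82 + 10^-1.26)
   = 1 / (1 + 0.015136 + 0.054954) = 1/1.0701 = 0.9345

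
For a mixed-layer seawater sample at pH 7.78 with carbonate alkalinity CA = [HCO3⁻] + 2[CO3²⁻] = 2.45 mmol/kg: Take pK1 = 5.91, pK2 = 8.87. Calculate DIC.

DIC = 2.31 mmol/kg

CA = [HCO3⁻] + 2[CO3²⁻] = (α₁ + 2α₂)·DIC
At pH 7.78: [H⁺]/K1 = 10^-1.87 = 0.013490, K2/[H⁺] = 10^-1.09 = 0.081283
α₁ = 1/(1 + 0.013490 + 0.081283) = 1/1.0948 = 0.9134; α₂ = α₁·K2/[H⁺] = 0.07425
α₁ + 2α₂ = 1.0619
DIC = CA / (α₁ + 2α₂) = 2.45 / 1.0619 = 2.31 mmol/kg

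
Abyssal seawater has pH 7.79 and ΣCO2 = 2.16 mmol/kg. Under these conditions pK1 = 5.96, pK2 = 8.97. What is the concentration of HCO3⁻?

α₁ = 1 / (1 + [H⁺]/K1 + K2/[H⁺]) = 1 / (1 + 10^-1.83 + 10^-1.18)
   = 1 / (1 + 0.014791 + 0.066069) = 1/1.0809 = 0.9252
[HCO3⁻] = α₁ × DIC = 0.9252 × 2.16 = 2.00 mmol/kg

[HCO3⁻] = 2.00 mmol/kg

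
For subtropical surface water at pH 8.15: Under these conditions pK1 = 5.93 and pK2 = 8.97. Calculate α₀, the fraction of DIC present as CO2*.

α₀ = 1 / (1 + K1/[H⁺] + K1K2/[H⁺]²) = 1 / (1 + 10^+2.22 + 10^+1.40)
   = 1 / (1 + 165.96 + 25.119) = 1/192.08 = 0.005206

α₀ = 0.00521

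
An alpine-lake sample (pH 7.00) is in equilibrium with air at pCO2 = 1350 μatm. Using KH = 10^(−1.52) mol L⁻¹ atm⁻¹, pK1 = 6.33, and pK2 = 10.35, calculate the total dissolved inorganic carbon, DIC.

[CO2*] = KH · pCO2 = 10^(−1.52) × 1350×10^-6 = 4.077×10^-5 mol/L
α₀ = 1/(1 + K1/[H⁺] + K1K2/[H⁺]²) = 1/(1 + 10^+0.67 + 10^-2.68) = 0.1761
DIC = [CO2*]/α₀ = 4.077×10^-5 / 0.1761 = 0.232 mmol/L

DIC = 0.232 mmol/L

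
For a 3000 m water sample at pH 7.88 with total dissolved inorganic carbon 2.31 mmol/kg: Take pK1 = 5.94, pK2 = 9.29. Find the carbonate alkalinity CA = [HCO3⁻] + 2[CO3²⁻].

CA = 2.37 mmol/kg

CA = [HCO3⁻] + 2[CO3²⁻] = (α₁ + 2α₂)·DIC
At pH 7.88: [H⁺]/K1 = 10^-1.94 = 0.011482, K2/[H⁺] = 10^-1.41 = 0.038905
α₁ = 1/(1 + 0.011482 + 0.038905) = 1/1.0504 = 0.9520; α₂ = α₁·K2/[H⁺] = 0.03704
α₁ + 2α₂ = 1.0261
CA = 1.0261 × 2.31 = 2.37 mmol/kg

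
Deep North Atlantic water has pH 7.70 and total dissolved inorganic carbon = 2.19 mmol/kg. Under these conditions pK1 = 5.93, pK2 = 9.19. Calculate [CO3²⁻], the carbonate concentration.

[CO3²⁻] = 0.0675 mmol/kg

α₂ = 1 / (1 + [H⁺]/K2 + [H⁺]²/(K1K2)) = 1 / (1 + 10^+1.49 + 10^-0.28)
   = 1 / (1 + 30.903 + 0.52481) = 1/32.428 = 0.03084
[CO3²⁻] = α₂ × DIC = 0.03084 × 2.19 = 0.0675 mmol/kg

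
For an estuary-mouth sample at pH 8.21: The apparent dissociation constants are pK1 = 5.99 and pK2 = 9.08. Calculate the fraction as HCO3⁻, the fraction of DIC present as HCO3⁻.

α₁ = 1 / (1 + [H⁺]/K1 + K2/[H⁺]) = 1 / (1 + 10^-2.22 + 10^-0.87)
   = 1 / (1 + 0.0060256 + 0.13490) = 1/1.1409 = 0.8765

α₁ = 0.876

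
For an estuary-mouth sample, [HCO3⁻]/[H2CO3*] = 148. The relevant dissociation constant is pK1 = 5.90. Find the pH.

pH = 8.07

From K1 = [H⁺][HCO3⁻]/[H2CO3*]:  pH = pK1 + log₁₀([HCO3⁻]/[H2CO3*])
log₁₀(148) = +2.170
pH = 5.90 + (+2.170) = 8.07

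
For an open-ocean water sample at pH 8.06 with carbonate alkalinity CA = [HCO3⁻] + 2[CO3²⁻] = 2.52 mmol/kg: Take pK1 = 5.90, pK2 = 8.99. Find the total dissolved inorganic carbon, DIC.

CA = [HCO3⁻] + 2[CO3²⁻] = (α₁ + 2α₂)·DIC
At pH 8.06: [H⁺]/K1 = 10^-2.16 = 0.0069183, K2/[H⁺] = 10^-0.93 = 0.11749
α₁ = 1/(1 + 0.0069183 + 0.11749) = 1/1.1244 = 0.8894; α₂ = α₁·K2/[H⁺] = 0.1045
α₁ + 2α₂ = 1.0983
DIC = CA / (α₁ + 2α₂) = 2.52 / 1.0983 = 2.29 mmol/kg

DIC = 2.29 mmol/kg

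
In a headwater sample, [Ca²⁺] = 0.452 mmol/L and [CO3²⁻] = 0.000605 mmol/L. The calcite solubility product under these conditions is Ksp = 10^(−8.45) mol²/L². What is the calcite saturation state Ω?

Ω = 0.0771

Ksp = 10^(−8.45) = 3.548×10^-9
Ω = [Ca²⁺][CO3²⁻]/Ksp = (0.452×10^-3)(0.000605×10^-3) / 3.548×10^-9 = 0.0771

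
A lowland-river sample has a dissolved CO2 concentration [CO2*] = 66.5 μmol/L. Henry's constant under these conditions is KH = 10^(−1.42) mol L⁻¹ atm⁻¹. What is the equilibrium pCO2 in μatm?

KH = 10^(−1.42) = 3.802×10^-2 mol L⁻¹ atm⁻¹
pCO2 = [CO2*]/KH = 66.5×10^-6 / 3.802×10^-2 = 1.75×10^-3 atm = 1750 μatm

pCO2 = 1750 μatm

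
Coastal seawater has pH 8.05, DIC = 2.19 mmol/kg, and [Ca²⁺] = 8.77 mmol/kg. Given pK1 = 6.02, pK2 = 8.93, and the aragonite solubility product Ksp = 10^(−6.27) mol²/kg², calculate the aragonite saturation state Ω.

α₂ = 1 / (1 + [H⁺]/K2 + [H⁺]²/(K1K2)) = 1 / (1 + 10^+0.88 + 10^-1.15)
   = 1 / (1 + 7.5858 + 0.070795) = 1/8.6566 = 0.1155
[CO3²⁻] = α₂ × DIC = 0.1155 × 2.19 = 0.2530 mmol/kg
Ksp = 10^(−6.27) = 5.370×10^-7
Ω = [Ca²⁺][CO3²⁻]/Ksp = (8.77×10^-3)(2.530×10^-4) / 5.370×10^-7 = 4.13

Ω = 4.13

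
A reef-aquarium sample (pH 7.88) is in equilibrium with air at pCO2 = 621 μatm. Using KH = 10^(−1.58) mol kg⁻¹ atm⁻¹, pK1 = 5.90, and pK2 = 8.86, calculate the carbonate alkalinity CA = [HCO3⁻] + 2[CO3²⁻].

CA = 1.89 mmol/kg

[CO2*] = KH · pCO2 = 10^(−1.58) × 621×10^-6 = 1.633×10^-5 mol/kg
α₀ = 1/(1 + K1/[H⁺] + K1K2/[H⁺]²) = 1/(1 + 10^+1.98 + 10^+1.00) = 0.009390
DIC = [CO2*]/α₀ = 1.633×10^-5 / 0.009390 = 1.740 mmol/kg
CA = (α₁ + 2α₂)·DIC = (0.8967 + 2×0.09390) × 1.740 = 1.89 mmol/kg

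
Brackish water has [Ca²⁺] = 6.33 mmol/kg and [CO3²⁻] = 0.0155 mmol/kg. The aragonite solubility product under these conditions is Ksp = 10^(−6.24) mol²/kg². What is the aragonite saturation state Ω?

Ksp = 10^(−6.24) = 5.754×10^-7
Ω = [Ca²⁺][CO3²⁻]/Ksp = (6.33×10^-3)(0.0155×10^-3) / 5.754×10^-7 = 0.171

Ω = 0.171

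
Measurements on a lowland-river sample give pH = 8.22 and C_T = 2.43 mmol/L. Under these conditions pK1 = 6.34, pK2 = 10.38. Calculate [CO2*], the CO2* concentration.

α₀ = 1 / (1 + K1/[H⁺] + K1K2/[H⁺]²) = 1 / (1 + 10^+1.88 + 10^-0.28)
   = 1 / (1 + 75.858 + 0.52481) = 1/77.383 = 0.01292
[CO2*] = α₀ × DIC = 0.01292 × 2.43 = 0.0314 mmol/L

[CO2*] = 0.0314 mmol/L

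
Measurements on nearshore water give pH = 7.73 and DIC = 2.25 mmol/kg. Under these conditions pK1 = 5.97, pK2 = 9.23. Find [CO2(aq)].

α₀ = 1 / (1 + K1/[H⁺] + K1K2/[H⁺]²) = 1 / (1 + 10^+1.76 + 10^+0.26)
   = 1 / (1 + 57.544 + 1.8197) = 1/60.364 = 0.01657
[CO2*] = α₀ × DIC = 0.01657 × 2.25 = 0.0373 mmol/kg

[CO2*] = 0.0373 mmol/kg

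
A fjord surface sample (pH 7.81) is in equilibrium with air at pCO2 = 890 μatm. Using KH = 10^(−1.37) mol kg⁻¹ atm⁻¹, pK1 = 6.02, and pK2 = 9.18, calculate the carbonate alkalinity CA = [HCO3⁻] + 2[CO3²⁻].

[CO2*] = KH · pCO2 = 10^(−1.37) × 890×10^-6 = 3.797×10^-5 mol/kg
α₀ = 1/(1 + K1/[H⁺] + K1K2/[H⁺]²) = 1/(1 + 10^+1.79 + 10^+0.42) = 0.01532
DIC = [CO2*]/α₀ = 3.797×10^-5 / 0.01532 = 2.479 mmol/kg
CA = (α₁ + 2α₂)·DIC = (0.9444 + 2×0.04029) × 2.479 = 2.54 mmol/kg

CA = 2.54 mmol/kg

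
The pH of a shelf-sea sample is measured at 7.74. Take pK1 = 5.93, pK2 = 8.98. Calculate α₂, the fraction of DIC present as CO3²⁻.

α₂ = 1 / (1 + [H⁺]/K2 + [H⁺]²/(K1K2)) = 1 / (1 + 10^+1.24 + 10^-0.57)
   = 1 / (1 + 17.378 + 0.26915) = 1/18.647 = 0.05363

α₂ = 0.0536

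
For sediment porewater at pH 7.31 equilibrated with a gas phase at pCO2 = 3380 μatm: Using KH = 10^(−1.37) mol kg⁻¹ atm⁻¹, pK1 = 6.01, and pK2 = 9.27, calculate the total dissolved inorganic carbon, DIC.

DIC = 3.05 mmol/kg

[CO2*] = KH · pCO2 = 10^(−1.37) × 3380×10^-6 = 1.442×10^-4 mol/kg
α₀ = 1/(1 + K1/[H⁺] + K1K2/[H⁺]²) = 1/(1 + 10^+1.30 + 10^-0.66) = 0.04723
DIC = [CO2*]/α₀ = 1.442×10^-4 / 0.04723 = 3.05 mmol/kg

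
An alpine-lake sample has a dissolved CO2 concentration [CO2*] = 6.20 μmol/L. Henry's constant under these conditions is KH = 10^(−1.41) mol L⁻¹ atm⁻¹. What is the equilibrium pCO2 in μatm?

KH = 10^(−1.41) = 3.890×10^-2 mol L⁻¹ atm⁻¹
pCO2 = [CO2*]/KH = 6.20×10^-6 / 3.890×10^-2 = 1.59×10^-4 atm = 159 μatm

pCO2 = 159 μatm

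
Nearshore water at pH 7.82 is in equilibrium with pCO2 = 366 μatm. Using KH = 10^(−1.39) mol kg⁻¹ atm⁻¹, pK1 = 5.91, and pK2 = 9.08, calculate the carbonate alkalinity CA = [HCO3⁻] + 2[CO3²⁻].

[CO2*] = KH · pCO2 = 10^(−1.39) × 366×10^-6 = 1.491×10^-5 mol/kg
α₀ = 1/(1 + K1/[H⁺] + K1K2/[H⁺]²) = 1/(1 + 10^+1.91 + 10^+0.65) = 0.01153
DIC = [CO2*]/α₀ = 1.491×10^-5 / 0.01153 = 1.293 mmol/kg
CA = (α₁ + 2α₂)·DIC = (0.9370 + 2×0.05149) × 1.293 = 1.35 mmol/kg

CA = 1.35 mmol/kg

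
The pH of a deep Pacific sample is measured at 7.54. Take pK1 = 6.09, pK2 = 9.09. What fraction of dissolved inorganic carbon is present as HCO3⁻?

α₁ = 1 / (1 + [H⁺]/K1 + K2/[H⁺]) = 1 / (1 + 10^-1.45 + 10^-1.55)
   = 1 / (1 + 0.035481 + 0.028184) = 1/1.0637 = 0.9401

α₁ = 0.940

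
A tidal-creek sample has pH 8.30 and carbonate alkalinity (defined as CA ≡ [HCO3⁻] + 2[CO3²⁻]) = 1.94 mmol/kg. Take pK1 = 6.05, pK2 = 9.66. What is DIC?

CA = [HCO3⁻] + 2[CO3²⁻] = (α₁ + 2α₂)·DIC
At pH 8.30: [H⁺]/K1 = 10^-2.25 = 0.0056234, K2/[H⁺] = 10^-1.36 = 0.043652
α₁ = 1/(1 + 0.0056234 + 0.043652) = 1/1.0493 = 0.9530; α₂ = α₁·K2/[H⁺] = 0.04160
α₁ + 2α₂ = 1.0362
DIC = CA / (α₁ + 2α₂) = 1.94 / 1.0362 = 1.87 mmol/kg

DIC = 1.87 mmol/kg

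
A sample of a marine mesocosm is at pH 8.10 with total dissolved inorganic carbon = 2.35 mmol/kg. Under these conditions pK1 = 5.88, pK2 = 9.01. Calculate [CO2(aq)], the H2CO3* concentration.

α₀ = 1 / (1 + K1/[H⁺] + K1K2/[H⁺]²) = 1 / (1 + 10^+2.22 + 10^+1.31)
   = 1 / (1 + 165.96 + 20.417) = 1/187.38 = 0.005337
[CO2*] = α₀ × DIC = 0.005337 × 2.35 = 0.0125 mmol/kg = 12.5 μmol/kg

[CO2*] = 12.5 μmol/kg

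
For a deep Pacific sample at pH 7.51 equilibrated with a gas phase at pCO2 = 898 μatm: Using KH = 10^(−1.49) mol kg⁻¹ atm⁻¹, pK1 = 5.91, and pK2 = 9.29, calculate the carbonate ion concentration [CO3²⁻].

[CO2*] = KH · pCO2 = 10^(−1.49) × 898×10^-6 = 2.906×10^-5 mol/kg
α₀ = 1/(1 + K1/[H⁺] + K1K2/[H⁺]²) = 1/(1 + 10^+1.60 + 10^-0.18) = 0.02411
DIC = [CO2*]/α₀ = 2.906×10^-5 / 0.02411 = 1.205 mmol/kg
[CO3²⁻] = α₂·DIC; α₂ = 0.01593, so [CO3²⁻] = 0.01593 × 1.205 = 0.0192 mmol/kg = 19.2 μmol/kg

[CO3²⁻] = 19.2 μmol/kg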